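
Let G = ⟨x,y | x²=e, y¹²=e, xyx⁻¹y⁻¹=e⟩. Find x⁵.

Compute successive powers of x, reducing at each step:
  x²: x · x = e
  x³: e · x = x
  x⁴: x · x = e
  x⁵: e · x = x

Answer: x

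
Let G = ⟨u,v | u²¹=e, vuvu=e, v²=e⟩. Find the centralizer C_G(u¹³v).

⟨u¹³v⟩ ⊆ C_G(u¹³v) since powers of u¹³v commute with u¹³v; so |C_G(u¹³v)| ≥ |⟨u¹³v⟩| = 2.
By orbit–stabilizer, |C_G(u¹³v)| = |G| / |conj. class of u¹³v| = 42 / 21 = 2.
The 2 elements commuting with u¹³v are {e, u¹³v}.

Answer: {e, u¹³v}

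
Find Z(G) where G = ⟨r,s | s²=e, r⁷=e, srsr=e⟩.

An element z ∈ Z(G) iff z commutes with every generator.
For example e is central: e·r = r = r·e; e·s = s = s·e.
Whereas r ∉ Z(G) since r·s = rs ≠ r⁶s = s·r.
Checking each of the 14 elements this way gives Z(G) = {e}, of order 1.

Answer: {e}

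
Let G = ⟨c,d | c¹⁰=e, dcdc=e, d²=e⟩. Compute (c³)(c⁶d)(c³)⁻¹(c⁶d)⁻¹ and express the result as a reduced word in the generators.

[(c³), (c⁶d)] = (c³)·(c⁶d)·(c³)⁻¹·(c⁶d)⁻¹.
  (c³) · (c⁶d) = c⁹d
  (c⁹d) · (c⁷) = c²d
  (c²d) · (c⁶d) = c⁶

Answer: c⁶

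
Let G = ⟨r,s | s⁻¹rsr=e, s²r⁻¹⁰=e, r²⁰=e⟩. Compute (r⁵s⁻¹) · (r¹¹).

Compute (r⁵s⁻¹) · (r¹¹) by multiplying left to right and reducing via the relations at each step:
  (r⁵s⁻¹) · r¹¹ = r⁴s

Answer: r⁴s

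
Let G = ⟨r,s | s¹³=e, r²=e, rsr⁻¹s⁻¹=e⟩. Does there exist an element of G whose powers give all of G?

|G| = 26. The element rs has order 26 (its powers give 26 distinct elements), so ⟨rs⟩ = G and G is cyclic.

Answer: Yes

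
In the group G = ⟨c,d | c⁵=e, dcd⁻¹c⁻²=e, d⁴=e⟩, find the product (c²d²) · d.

Compute (c²d²) · d by multiplying left to right and reducing via the relations at each step:
  (c²d²) · d = c²d³

Answer: c²d³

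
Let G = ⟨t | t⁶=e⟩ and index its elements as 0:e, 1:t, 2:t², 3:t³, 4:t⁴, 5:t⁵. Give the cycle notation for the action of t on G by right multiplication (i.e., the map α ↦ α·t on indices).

(0 1 2 3 4 5)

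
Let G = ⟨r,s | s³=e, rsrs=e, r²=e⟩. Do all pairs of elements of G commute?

r·s = rs but s·r = rs², so r·s ≠ s·r and G is not abelian.

Answer: No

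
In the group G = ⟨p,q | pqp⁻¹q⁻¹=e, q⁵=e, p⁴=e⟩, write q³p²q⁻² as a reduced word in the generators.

Multiply left to right, reducing at each step:
  (q³) · p² = p²q³
  (p²q³) · q⁻² = p²q

Answer: p²q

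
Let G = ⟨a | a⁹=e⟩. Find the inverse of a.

The order of a is 9 (smallest k with aᵏ = e), so a⁻¹ = a⁸ = a⁸.
Check: a · (a⁸) → a · a⁸ = e, giving e as required.

Answer: a⁸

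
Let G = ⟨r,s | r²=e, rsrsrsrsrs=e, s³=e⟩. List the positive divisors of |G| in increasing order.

|G| = 60 = 2² · 3 · 5. By Lagrange's theorem the order of any subgroup divides 60; the divisors of 60 are 1, 2, 3, 4, 5, 6, 10, 12, 15, 20, 30, 60.

Answer: 1, 2, 3, 4, 5, 6, 10, 12, 15, 20, 30, 60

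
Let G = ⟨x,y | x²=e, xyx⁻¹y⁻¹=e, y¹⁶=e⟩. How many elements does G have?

Enumerate words in the generators, reducing via the relations: the distinct elements are
  {e, x, y, xy, y², y³, y⁴, y⁵, y⁶, y⁷, y⁸, y⁹, xy², xy³, xy⁴, xy⁵, xy⁶, xy⁷, xy⁸, xy⁹, y¹², y¹³, y¹¹, y¹⁰, y¹⁴, y¹⁵, xy¹², xy¹³, xy¹¹, xy¹⁰, xy¹⁴, xy¹⁵}.
No further products give new elements, so |G| = 32.

Answer: 32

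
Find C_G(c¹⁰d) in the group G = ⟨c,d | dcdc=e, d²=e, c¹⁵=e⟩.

⟨c¹⁰d⟩ ⊆ C_G(c¹⁰d) since powers of c¹⁰d commute with c¹⁰d; so |C_G(c¹⁰d)| ≥ |⟨c¹⁰d⟩| = 2.
By orbit–stabilizer, |C_G(c¹⁰d)| = |G| / |conj. class of c¹⁰d| = 30 / 15 = 2.
The 2 elements commuting with c¹⁰d are {e, c¹⁰d}.

Answer: {e, c¹⁰d}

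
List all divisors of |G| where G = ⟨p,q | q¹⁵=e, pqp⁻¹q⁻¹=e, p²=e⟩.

|G| = 30 = 2 · 3 · 5. By Lagrange's theorem the order of any subgroup divides 30; the divisors of 30 are 1, 2, 3, 5, 6, 10, 15, 30.

Answer: 1, 2, 3, 5, 6, 10, 15, 30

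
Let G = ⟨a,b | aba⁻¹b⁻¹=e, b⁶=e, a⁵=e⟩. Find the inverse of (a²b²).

The order of (a²b²) is 15 (smallest k with (a²b²)ᵏ = e), so (a²b²)⁻¹ = (a²b²)¹⁴ = a³b⁴.
Check: (a²b²) · (a³b⁴) → (a²b²) · a³ = b²;   (b²) · b⁴ = e, giving e as required.

Answer: a³b⁴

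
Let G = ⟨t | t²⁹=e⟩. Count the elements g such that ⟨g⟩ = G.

G is cyclic of order 29. An element generates G iff its order is 29, and a cyclic group of order 29 has exactly φ(29) = 28 such elements.

Answer: 28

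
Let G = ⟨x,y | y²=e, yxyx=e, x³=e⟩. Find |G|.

Enumerate words in the generators, reducing via the relations: the distinct elements are
  {e, x, y, xy, x², x²y}.
No further products give new elements, so |G| = 6.

Answer: 6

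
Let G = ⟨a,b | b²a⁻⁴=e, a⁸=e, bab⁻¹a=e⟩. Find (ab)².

Compute successive powers of (ab), reducing at each step:
  (ab)²: (ab) · a = b;   b · b = a⁴

Answer: a⁴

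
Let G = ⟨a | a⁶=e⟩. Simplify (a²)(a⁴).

Compute (a²) · (a⁴) by multiplying left to right and reducing via the relations at each step:
  (a²) · a⁴ = e

Answer: e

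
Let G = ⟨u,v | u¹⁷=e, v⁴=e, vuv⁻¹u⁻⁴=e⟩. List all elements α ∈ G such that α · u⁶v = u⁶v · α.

⟨u⁶v⟩ ⊆ C_G(u⁶v) since powers of u⁶v commute with u⁶v; so |C_G(u⁶v)| ≥ |⟨u⁶v⟩| = 4.
By orbit–stabilizer, |C_G(u⁶v)| = |G| / |conj. class of u⁶v| = 68 / 17 = 4.
The 4 elements commuting with u⁶v are {e, u⁶v, u⁷v³, u¹³v²}.

Answer: {e, u⁶v, u⁷v³, u¹³v²}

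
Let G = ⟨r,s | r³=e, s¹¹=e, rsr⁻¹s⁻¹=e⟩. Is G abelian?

Each pair of generators commutes: r·s = rs = s·r. Since the generators pairwise commute, every element of G commutes with every other, so G is abelian.

Answer: Yes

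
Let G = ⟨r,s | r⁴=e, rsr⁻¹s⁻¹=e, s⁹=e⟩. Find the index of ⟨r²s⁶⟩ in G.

First find ord(r²s⁶) by computing successive powers:
  (r²s⁶)¹ = r²s⁶, (r²s⁶)² = s³, (r²s⁶)³ = r², (r²s⁶)⁴ = s⁶, (r²s⁶)⁵ = r²s³, (r²s⁶)⁶ = e.
So |⟨r²s⁶⟩| = ord(r²s⁶) = 6. With |G| = 36, by Lagrange [G : ⟨r²s⁶⟩] = 36/6 = 6.

Answer: 6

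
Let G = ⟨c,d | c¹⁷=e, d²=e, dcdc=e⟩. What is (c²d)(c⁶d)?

Compute (c²d) · (c⁶d) by multiplying left to right and reducing via the relations at each step:
  (c²d) · c⁶ = c¹³d
  (c¹³d) · d = c¹³

Answer: c¹³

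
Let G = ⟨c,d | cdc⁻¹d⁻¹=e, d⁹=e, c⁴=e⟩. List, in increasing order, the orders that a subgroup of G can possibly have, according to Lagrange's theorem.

|G| = 36 = 2² · 3². By Lagrange's theorem the order of any subgroup divides 36; the divisors of 36 are 1, 2, 3, 4, 6, 9, 12, 18, 36.

Answer: 1, 2, 3, 4, 6, 9, 12, 18, 36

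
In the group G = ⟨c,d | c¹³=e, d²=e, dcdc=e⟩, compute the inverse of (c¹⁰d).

The order of (c¹⁰d) is 2 (smallest k with (c¹⁰d)ᵏ = e), so (c¹⁰d)⁻¹ = (c¹⁰d)¹ = c¹⁰d.
Check: (c¹⁰d) · (c¹⁰d) → (c¹⁰d) · c¹⁰ = d;   d · d = e, giving e as required.

Answer: c¹⁰d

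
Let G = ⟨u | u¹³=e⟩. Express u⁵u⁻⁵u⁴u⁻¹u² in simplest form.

Multiply left to right, reducing at each step:
  (u⁵) · u⁻⁵ = e
  e · u⁴ = u⁴
  (u⁴) · u⁻¹ = u³
  (u³) · u² = u⁵

Answer: u⁵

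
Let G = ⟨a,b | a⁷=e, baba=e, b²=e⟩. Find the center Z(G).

An element z ∈ Z(G) iff z commutes with every generator.
For example e is central: e·a = a = a·e; e·b = b = b·e.
Whereas a ∉ Z(G) since a·b = ab ≠ a⁶b = b·a.
Checking each of the 14 elements this way gives Z(G) = {e}, of order 1.

Answer: {e}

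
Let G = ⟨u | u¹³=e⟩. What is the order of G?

G is generated by a single element, so G is cyclic. The relator gives u¹³ = e and no smaller power is forced to be e, so the 13 powers {e, u, u², u³, u⁴, u⁵, u⁶, u⁷, u⁸, u⁹, u¹², u¹¹, u¹⁰} are distinct. Hence |G| = 13.

Answer: 13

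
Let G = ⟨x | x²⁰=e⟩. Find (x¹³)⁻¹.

The order of (x¹³) is 20 (smallest k with (x¹³)ᵏ = e), so (x¹³)⁻¹ = (x¹³)¹⁹ = x⁷.
Check: (x¹³) · (x⁷) → (x¹³) · x⁷ = e, giving e as required.

Answer: x⁷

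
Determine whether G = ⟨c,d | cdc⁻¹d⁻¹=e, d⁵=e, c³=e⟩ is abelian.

Each pair of generators commutes: c·d = cd = d·c. Since the generators pairwise commute, every element of G commutes with every other, so G is abelian.

Answer: Yes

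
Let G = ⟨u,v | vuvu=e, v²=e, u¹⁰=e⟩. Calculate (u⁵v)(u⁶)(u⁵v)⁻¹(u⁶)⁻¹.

[(u⁵v), (u⁶)] = (u⁵v)·(u⁶)·(u⁵v)⁻¹·(u⁶)⁻¹.
  (u⁵v) · (u⁶) = u⁹v
  (u⁹v) · (u⁵v) = u⁴
  (u⁴) · (u⁴) = u⁸

Answer: u⁸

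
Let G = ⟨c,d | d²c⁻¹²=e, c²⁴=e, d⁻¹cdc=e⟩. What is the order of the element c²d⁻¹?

Compute successive powers until reaching e:
  (c²d⁻¹)¹ = c²d⁻¹, (c²d⁻¹)² = c¹², (c²d⁻¹)³ = c²d, (c²d⁻¹)⁴ = e.
The smallest positive k with (c²d⁻¹)ᵏ = e is 4.

Answer: 4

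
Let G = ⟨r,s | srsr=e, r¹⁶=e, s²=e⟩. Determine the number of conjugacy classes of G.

The conjugacy classes (representative and size) are:
  [e] (size 1), [r¹⁵] (size 2), [r²] (size 2), [r³] (size 2), [r¹²] (size 2), [r⁵] (size 2), [r⁶] (size 2), [r⁷] (size 2), [r⁸] (size 1), [r²s] (size 8), [r¹⁵s] (size 8).
Class equation: 1 + 2 + 2 + 2 + 2 + 2 + 2 + 2 + 1 + 8 + 8 = 32 = |G|. So G has 11 conjugacy classes.

Answer: 11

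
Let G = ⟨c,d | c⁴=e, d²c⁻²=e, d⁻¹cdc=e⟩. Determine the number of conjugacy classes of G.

The conjugacy classes (representative and size) are:
  [e] (size 1), [c³] (size 2), [c²] (size 1), [d⁻¹] (size 2), [cd⁻¹] (size 2).
Class equation: 1 + 2 + 1 + 2 + 2 = 8 = |G|. So G has 5 conjugacy classes.

Answer: 5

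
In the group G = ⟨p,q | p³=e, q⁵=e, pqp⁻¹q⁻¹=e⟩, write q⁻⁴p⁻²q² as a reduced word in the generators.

Multiply left to right, reducing at each step:
  q · p⁻² = pq
  (pq) · q² = pq³

Answer: pq³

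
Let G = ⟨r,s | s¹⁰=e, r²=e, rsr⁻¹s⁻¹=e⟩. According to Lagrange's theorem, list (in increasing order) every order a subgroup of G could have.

|G| = 20 = 2² · 5. By Lagrange's theorem the order of any subgroup divides 20; the divisors of 20 are 1, 2, 4, 5, 10, 20.

Answer: 1, 2, 4, 5, 10, 20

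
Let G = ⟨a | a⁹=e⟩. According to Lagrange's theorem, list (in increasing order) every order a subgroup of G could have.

|G| = 9 = 3². By Lagrange's theorem the order of any subgroup divides 9; the divisors of 9 are 1, 3, 9.

Answer: 1, 3, 9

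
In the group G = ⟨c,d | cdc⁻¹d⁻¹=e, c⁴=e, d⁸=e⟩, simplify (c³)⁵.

Compute successive powers of (c³), reducing at each step:
  (c³)²: (c³) · c³ = c²
  (c³)³: (c²) · c³ = c
  (c³)⁴: c · c³ = e
  (c³)⁵: e · c³ = c³

Answer: c³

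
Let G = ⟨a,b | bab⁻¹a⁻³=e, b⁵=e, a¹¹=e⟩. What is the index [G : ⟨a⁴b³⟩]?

First find ord(a⁴b³) by computing successive powers:
  (a⁴b³)¹ = a⁴b³, (a⁴b³)² = a²b, (a⁴b³)³ = a³b⁴, (a⁴b³)⁴ = a⁸b², (a⁴b³)⁵ = e.
So |⟨a⁴b³⟩| = ord(a⁴b³) = 5. With |G| = 55, by Lagrange [G : ⟨a⁴b³⟩] = 55/5 = 11.

Answer: 11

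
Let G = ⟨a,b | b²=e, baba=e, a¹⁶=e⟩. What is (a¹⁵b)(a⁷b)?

Compute (a¹⁵b) · (a⁷b) by multiplying left to right and reducing via the relations at each step:
  (a¹⁵b) · a⁷ = a⁸b
  (a⁸b) · b = a⁸

Answer: a⁸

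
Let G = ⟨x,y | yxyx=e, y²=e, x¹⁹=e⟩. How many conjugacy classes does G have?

The conjugacy classes (representative and size) are:
  [e] (size 1), [x¹⁸] (size 2), [x²] (size 2), [x¹⁶] (size 2), [x⁴] (size 2), [x¹⁴] (size 2), [x¹³] (size 2), [x¹²] (size 2), [x⁸] (size 2), [x⁹] (size 2), [y] (size 19).
Class equation: 1 + 2 + 2 + 2 + 2 + 2 + 2 + 2 + 2 + 2 + 19 = 38 = |G|. So G has 11 conjugacy classes.

Answer: 11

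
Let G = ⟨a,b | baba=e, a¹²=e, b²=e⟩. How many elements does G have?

Enumerate words in the generators, reducing via the relations: the distinct elements are
  {a, b, e, ab, a², a³, a⁴, a⁵, a⁶, a⁷, a⁸, a⁹, a²b, a³b, a¹¹, a¹⁰, a⁴b, a⁵b, a⁶b, a⁷b, a⁸b, a⁹b, a¹¹b, a¹⁰b}.
No further products give new elements, so |G| = 24.

Answer: 24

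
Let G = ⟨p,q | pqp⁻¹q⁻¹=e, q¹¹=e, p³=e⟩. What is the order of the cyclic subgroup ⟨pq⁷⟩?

|⟨pq⁷⟩| equals the order of pq⁷. Compute successive powers until reaching e:
  (pq⁷)¹ = pq⁷, (pq⁷)² = p²q³, (pq⁷)³ = q¹⁰, (pq⁷)⁴ = pq⁶, (pq⁷)⁵ = p²q², (pq⁷)⁶ = q⁹, (pq⁷)⁷ = pq⁵, (pq⁷)⁸ = p²q, (pq⁷)⁹ = q⁸, (pq⁷)¹⁰ = pq⁴, (pq⁷)¹¹ = p², (pq⁷)¹² = q⁷, (pq⁷)¹³ = pq³, (pq⁷)¹⁴ = p²q¹⁰, (pq⁷)¹⁵ = q⁶, (pq⁷)¹⁶ = pq², (pq⁷)¹⁷ = p²q⁹, (pq⁷)¹⁸ = q⁵, (pq⁷)¹⁹ = pq, (pq⁷)²⁰ = p²q⁸, (pq⁷)²¹ = q⁴, (pq⁷)²² = p, (pq⁷)²³ = p²q⁷, (pq⁷)²⁴ = q³, (pq⁷)²⁵ = pq¹⁰, (pq⁷)²⁶ = p²q⁶, (pq⁷)²⁷ = q², (pq⁷)²⁸ = pq⁹, (pq⁷)²⁹ = p²q⁵, (pq⁷)³⁰ = q, (pq⁷)³¹ = pq⁸, (pq⁷)³² = p²q⁴, (pq⁷)³³ = e.
The smallest positive k with (pq⁷)ᵏ = e is 33, so |⟨pq⁷⟩| = 33.

Answer: 33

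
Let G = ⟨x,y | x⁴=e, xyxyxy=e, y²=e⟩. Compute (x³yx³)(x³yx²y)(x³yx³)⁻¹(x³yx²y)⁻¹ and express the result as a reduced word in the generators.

[(x³yx³), (x³yx²y)] = (x³yx³)·(x³yx²y)·(x³yx³)⁻¹·(x³yx²y)⁻¹.
  (x³yx³) · (x³yx²y) = xyx²
  (xyx²) · (xyx) = x²yx²
  (x²yx²) · (x³yx²y) = yx³

Answer: yx³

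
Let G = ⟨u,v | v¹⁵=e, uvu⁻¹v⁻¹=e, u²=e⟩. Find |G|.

Enumerate words in the generators, reducing via the relations: the distinct elements are
  {e, u, v, uv, v², v³, v⁴, v⁵, v⁶, v⁷, v⁸, v⁹, uv², uv³, uv⁴, uv⁵, uv⁶, uv⁷, uv⁸, uv⁹, v¹², v¹³, v¹¹, v¹⁰, v¹⁴, uv¹², uv¹³, uv¹¹, uv¹⁰, uv¹⁴}.
No further products give new elements, so |G| = 30.

Answer: 30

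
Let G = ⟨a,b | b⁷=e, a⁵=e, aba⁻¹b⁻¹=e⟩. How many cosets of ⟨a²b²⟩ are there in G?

First find ord(a²b²) by computing successive powers:
  (a²b²)¹ = a²b², (a²b²)² = a⁴b⁴, (a²b²)³ = ab⁶, (a²b²)⁴ = a³b, (a²b²)⁵ = b³, (a²b²)⁶ = a²b⁵, (a²b²)⁷ = a⁴, (a²b²)⁸ = ab², (a²b²)⁹ = a³b⁴, (a²b²)¹⁰ = b⁶, (a²b²)¹¹ = a²b, (a²b²)¹² = a⁴b³, (a²b²)¹³ = ab⁵, (a²b²)¹⁴ = a³, (a²b²)¹⁵ = b², (a²b²)¹⁶ = a²b⁴, (a²b²)¹⁷ = a⁴b⁶, (a²b²)¹⁸ = ab, (a²b²)¹⁹ = a³b³, (a²b²)²⁰ = b⁵, (a²b²)²¹ = a², (a²b²)²² = a⁴b², (a²b²)²³ = ab⁴, (a²b²)²⁴ = a³b⁶, (a²b²)²⁵ = b, (a²b²)²⁶ = a²b³, (a²b²)²⁷ = a⁴b⁵, (a²b²)²⁸ = a, (a²b²)²⁹ = a³b², (a²b²)³⁰ = b⁴, (a²b²)³¹ = a²b⁶, (a²b²)³² = a⁴b, (a²b²)³³ = ab³, (a²b²)³⁴ = a³b⁵, (a²b²)³⁵ = e.
So |⟨a²b²⟩| = ord(a²b²) = 35. With |G| = 35, by Lagrange [G : ⟨a²b²⟩] = 35/35 = 1.

Answer: 1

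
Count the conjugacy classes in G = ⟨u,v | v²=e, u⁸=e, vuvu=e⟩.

The conjugacy classes (representative and size) are:
  [e] (size 1), [u] (size 2), [u⁶] (size 2), [u³] (size 2), [u⁴] (size 1), [v] (size 4), [u⁵v] (size 4).
Class equation: 1 + 2 + 2 + 2 + 1 + 4 + 4 = 16 = |G|. So G has 7 conjugacy classes.

Answer: 7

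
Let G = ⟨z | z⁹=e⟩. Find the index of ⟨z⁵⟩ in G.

First find ord(z⁵) by computing successive powers:
  (z⁵)¹ = z⁵, (z⁵)² = z, (z⁵)³ = z⁶, (z⁵)⁴ = z², (z⁵)⁵ = z⁷, (z⁵)⁶ = z³, (z⁵)⁷ = z⁸, (z⁵)⁸ = z⁴, (z⁵)⁹ = e.
So |⟨z⁵⟩| = ord(z⁵) = 9. With |G| = 9, by Lagrange [G : ⟨z⁵⟩] = 9/9 = 1.

Answer: 1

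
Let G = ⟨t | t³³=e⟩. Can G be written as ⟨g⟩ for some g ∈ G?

|G| = 33. The element t has order 33 (its powers give 33 distinct elements), so ⟨t⟩ = G and G is cyclic.

Answer: Yes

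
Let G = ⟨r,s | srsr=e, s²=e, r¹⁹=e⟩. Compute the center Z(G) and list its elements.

An element z ∈ Z(G) iff z commutes with every generator.
For example e is central: e·r = r = r·e; e·s = s = s·e.
Whereas r ∉ Z(G) since r·s = rs ≠ r¹⁸s = s·r.
Checking each of the 38 elements this way gives Z(G) = {e}, of order 1.

Answer: {e}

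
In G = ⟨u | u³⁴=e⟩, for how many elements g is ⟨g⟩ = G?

G is cyclic of order 34. An element generates G iff its order is 34, and a cyclic group of order 34 has exactly φ(34) = 16 such elements.

Answer: 16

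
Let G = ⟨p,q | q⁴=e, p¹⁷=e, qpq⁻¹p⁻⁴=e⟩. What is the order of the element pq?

Compute successive powers until reaching e:
  (pq)¹ = pq, (pq)² = p⁵q², (pq)³ = p⁴q³, (pq)⁴ = e.
The smallest positive k with (pq)ᵏ = e is 4.

Answer: 4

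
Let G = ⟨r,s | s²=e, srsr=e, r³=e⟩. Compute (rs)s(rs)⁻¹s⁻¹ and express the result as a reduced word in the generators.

[(rs), s] = (rs)·s·(rs)⁻¹·s⁻¹.
  (rs) · s = r
  r · (rs) = r²s
  (r²s) · s = r²

Answer: r²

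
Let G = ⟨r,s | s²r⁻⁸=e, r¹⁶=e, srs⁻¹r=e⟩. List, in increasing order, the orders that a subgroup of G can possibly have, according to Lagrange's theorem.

|G| = 32 = 2⁵. By Lagrange's theorem the order of any subgroup divides 32; the divisors of 32 are 1, 2, 4, 8, 16, 32.

Answer: 1, 2, 4, 8, 16, 32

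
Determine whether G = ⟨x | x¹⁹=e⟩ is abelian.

G has a single generator, so G is cyclic and hence abelian.

Answer: Yes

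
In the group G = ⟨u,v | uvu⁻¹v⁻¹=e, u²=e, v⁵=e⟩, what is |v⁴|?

Compute successive powers until reaching e:
  (v⁴)¹ = v⁴, (v⁴)² = v³, (v⁴)³ = v², (v⁴)⁴ = v, (v⁴)⁵ = e.
The smallest positive k with (v⁴)ᵏ = e is 5.

Answer: 5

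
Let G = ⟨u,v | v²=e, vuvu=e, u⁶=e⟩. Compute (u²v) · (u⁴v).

Compute (u²v) · (u⁴v) by multiplying left to right and reducing via the relations at each step:
  (u²v) · u⁴ = u⁴v
  (u⁴v) · v = u⁴

Answer: u⁴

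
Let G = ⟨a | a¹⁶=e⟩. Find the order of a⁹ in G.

Compute successive powers until reaching e:
  (a⁹)¹ = a⁹, (a⁹)² = a², (a⁹)³ = a¹¹, (a⁹)⁴ = a⁴, (a⁹)⁵ = a¹³, (a⁹)⁶ = a⁶, (a⁹)⁷ = a¹⁵, (a⁹)⁸ = a⁸, (a⁹)⁹ = a, (a⁹)¹⁰ = a¹⁰, (a⁹)¹¹ = a³, (a⁹)¹² = a¹², (a⁹)¹³ = a⁵, (a⁹)¹⁴ = a¹⁴, (a⁹)¹⁵ = a⁷, (a⁹)¹⁶ = e.
The smallest positive k with (a⁹)ᵏ = e is 16.

Answer: 16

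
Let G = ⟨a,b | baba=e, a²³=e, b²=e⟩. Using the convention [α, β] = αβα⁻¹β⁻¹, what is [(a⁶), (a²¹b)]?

[(a⁶), (a²¹b)] = (a⁶)·(a²¹b)·(a⁶)⁻¹·(a²¹b)⁻¹.
  (a⁶) · (a²¹b) = a⁴b
  (a⁴b) · (a¹⁷) = a¹⁰b
  (a¹⁰b) · (a²¹b) = a¹²

Answer: a¹²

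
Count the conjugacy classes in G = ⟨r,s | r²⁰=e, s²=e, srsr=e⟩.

The conjugacy classes (representative and size) are:
  [e] (size 1), [r] (size 2), [r¹⁸] (size 2), [r³] (size 2), [r⁴] (size 2), [r¹⁵] (size 2), [r¹⁴] (size 2), [r⁷] (size 2), [r¹²] (size 2), [r¹¹] (size 2), [r¹⁰] (size 1), [r¹⁸s] (size 10), [r⁵s] (size 10).
Class equation: 1 + 2 + 2 + 2 + 2 + 2 + 2 + 2 + 2 + 2 + 1 + 10 + 10 = 40 = |G|. So G has 13 conjugacy classes.

Answer: 13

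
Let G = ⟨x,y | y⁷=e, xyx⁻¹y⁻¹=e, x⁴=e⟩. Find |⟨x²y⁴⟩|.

|⟨x²y⁴⟩| equals the order of x²y⁴. Compute successive powers until reaching e:
  (x²y⁴)¹ = x²y⁴, (x²y⁴)² = y, (x²y⁴)³ = x²y⁵, (x²y⁴)⁴ = y², (x²y⁴)⁵ = x²y⁶, (x²y⁴)⁶ = y³, (x²y⁴)⁷ = x², (x²y⁴)⁸ = y⁴, (x²y⁴)⁹ = x²y, (x²y⁴)¹⁰ = y⁵, (x²y⁴)¹¹ = x²y², (x²y⁴)¹² = y⁶, (x²y⁴)¹³ = x²y³, (x²y⁴)¹⁴ = e.
The smallest positive k with (x²y⁴)ᵏ = e is 14, so |⟨x²y⁴⟩| = 14.

Answer: 14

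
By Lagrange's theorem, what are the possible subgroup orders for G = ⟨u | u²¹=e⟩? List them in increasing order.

|G| = 21 = 3 · 7. By Lagrange's theorem the order of any subgroup divides 21; the divisors of 21 are 1, 3, 7, 21.

Answer: 1, 3, 7, 21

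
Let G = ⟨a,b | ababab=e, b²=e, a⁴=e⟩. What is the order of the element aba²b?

Compute successive powers until reaching e:
  (aba²b)¹ = aba²b, (aba²b)² = e.
The smallest positive k with (aba²b)ᵏ = e is 2.

Answer: 2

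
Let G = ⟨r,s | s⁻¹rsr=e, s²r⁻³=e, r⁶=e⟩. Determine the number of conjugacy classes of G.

The conjugacy classes (representative and size) are:
  [e] (size 1), [r] (size 2), [r²] (size 2), [r³] (size 1), [rs⁻¹] (size 3), [r²s⁻¹] (size 3).
Class equation: 1 + 2 + 2 + 1 + 3 + 3 = 12 = |G|. So G has 6 conjugacy classes.

Answer: 6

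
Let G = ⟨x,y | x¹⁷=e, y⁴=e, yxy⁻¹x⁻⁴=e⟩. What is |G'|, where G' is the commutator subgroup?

G' = [G, G] is generated by all commutators. The generator-pair commutators are: [x, y] = x¹⁴.
The subgroup they normally generate is {e, x, x², x³, x⁴, x⁵, x⁶, x⁷, x⁸, x⁹, x¹⁰, x¹¹, x¹², x¹³, x¹⁴, x¹⁵, x¹⁶}, of order 17.
Check: |G/G'| = 68/17 = 4 is the order of the abelianisation.

Answer: 17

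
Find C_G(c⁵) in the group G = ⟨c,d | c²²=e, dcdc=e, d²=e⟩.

⟨c⁵⟩ ⊆ C_G(c⁵) since powers of c⁵ commute with c⁵; so |C_G(c⁵)| ≥ |⟨c⁵⟩| = 22.
By orbit–stabilizer, |C_G(c⁵)| = |G| / |conj. class of c⁵| = 44 / 2 = 22.
The 22 elements commuting with c⁵ are {e, c, c², c³, c⁴, c⁵, c⁶, c⁷, c⁸, c⁹, c¹⁰, c¹¹, c¹², c¹³, c¹⁴, c¹⁵, c¹⁶, c¹⁷, c¹⁸, c¹⁹, c²⁰, c²¹}.

Answer: {e, c, c², c³, c⁴, c⁵, c⁶, c⁷, c⁸, c⁹, c¹⁰, c¹¹, c¹², c¹³, c¹⁴, c¹⁵, c¹⁶, c¹⁷, c¹⁸, c¹⁹, c²⁰, c²¹}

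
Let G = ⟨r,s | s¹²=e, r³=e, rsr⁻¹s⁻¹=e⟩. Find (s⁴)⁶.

Compute successive powers of (s⁴), reducing at each step:
  (s⁴)²: (s⁴) · s⁴ = s⁸
  (s⁴)³: (s⁸) · s⁴ = e
  (s⁴)⁴: e · s⁴ = s⁴
  (s⁴)⁵: (s⁴) · s⁴ = s⁸
  (s⁴)⁶: (s⁸) · s⁴ = e

Answer: e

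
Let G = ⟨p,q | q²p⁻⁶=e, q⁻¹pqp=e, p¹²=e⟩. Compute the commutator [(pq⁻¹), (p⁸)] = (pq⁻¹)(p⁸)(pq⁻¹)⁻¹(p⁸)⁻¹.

[(pq⁻¹), (p⁸)] = (pq⁻¹)·(p⁸)·(pq⁻¹)⁻¹·(p⁸)⁻¹.
  (pq⁻¹) · (p⁸) = p⁵q⁻¹
  (p⁵q⁻¹) · (pq) = p⁴
  (p⁴) · (p⁴) = p⁸

Answer: p⁸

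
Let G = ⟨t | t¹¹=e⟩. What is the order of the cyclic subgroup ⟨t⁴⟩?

|⟨t⁴⟩| equals the order of t⁴. Compute successive powers until reaching e:
  (t⁴)¹ = t⁴, (t⁴)² = t⁸, (t⁴)³ = t, (t⁴)⁴ = t⁵, (t⁴)⁵ = t⁹, (t⁴)⁶ = t², (t⁴)⁷ = t⁶, (t⁴)⁸ = t¹⁰, (t⁴)⁹ = t³, (t⁴)¹⁰ = t⁷, (t⁴)¹¹ = e.
The smallest positive k with (t⁴)ᵏ = e is 11, so |⟨t⁴⟩| = 11.

Answer: 11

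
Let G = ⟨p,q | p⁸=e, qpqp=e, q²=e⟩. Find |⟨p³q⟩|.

|⟨p³q⟩| equals the order of p³q. Compute successive powers until reaching e:
  (p³q)¹ = p³q, (p³q)² = e.
The smallest positive k with (p³q)ᵏ = e is 2, so |⟨p³q⟩| = 2.

Answer: 2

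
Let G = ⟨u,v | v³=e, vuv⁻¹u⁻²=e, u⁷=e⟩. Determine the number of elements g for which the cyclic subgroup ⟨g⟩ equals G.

⟨g⟩ = G would require ord(g) = |G| = 21, but the maximum element order in G is 7 < 21. So G is not cyclic and no single element generates it: the count is 0.

Answer: 0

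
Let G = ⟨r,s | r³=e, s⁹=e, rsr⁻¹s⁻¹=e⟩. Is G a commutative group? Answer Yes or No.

Each pair of generators commutes: r·s = rs = s·r. Since the generators pairwise commute, every element of G commutes with every other, so G is abelian.

Answer: Yes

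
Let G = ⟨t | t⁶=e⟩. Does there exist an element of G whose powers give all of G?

|G| = 6. The element t has order 6 (its powers give 6 distinct elements), so ⟨t⟩ = G and G is cyclic.

Answer: Yes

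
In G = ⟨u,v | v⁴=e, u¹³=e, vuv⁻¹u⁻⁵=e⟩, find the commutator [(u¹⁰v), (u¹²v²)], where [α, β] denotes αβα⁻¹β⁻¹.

[(u¹⁰v), (u¹²v²)] = (u¹⁰v)·(u¹²v²)·(u¹⁰v)⁻¹·(u¹²v²)⁻¹.
  (u¹⁰v) · (u¹²v²) = u⁵v³
  (u⁵v³) · (u¹¹v³) = u²v²
  (u²v²) · (u¹²v²) = u³

Answer: u³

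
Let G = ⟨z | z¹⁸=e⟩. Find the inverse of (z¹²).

The order of (z¹²) is 3 (smallest k with (z¹²)ᵏ = e), so (z¹²)⁻¹ = (z¹²)² = z⁶.
Check: (z¹²) · (z⁶) → (z¹²) · z⁶ = e, giving e as required.

Answer: z⁶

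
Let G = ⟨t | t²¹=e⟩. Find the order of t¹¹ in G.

Compute successive powers until reaching e:
  (t¹¹)¹ = t¹¹, (t¹¹)² = t, (t¹¹)³ = t¹², (t¹¹)⁴ = t², (t¹¹)⁵ = t¹³, (t¹¹)⁶ = t³, (t¹¹)⁷ = t¹⁴, (t¹¹)⁸ = t⁴, (t¹¹)⁹ = t¹⁵, (t¹¹)¹⁰ = t⁵, (t¹¹)¹¹ = t¹⁶, (t¹¹)¹² = t⁶, (t¹¹)¹³ = t¹⁷, (t¹¹)¹⁴ = t⁷, (t¹¹)¹⁵ = t¹⁸, (t¹¹)¹⁶ = t⁸, (t¹¹)¹⁷ = t¹⁹, (t¹¹)¹⁸ = t⁹, (t¹¹)¹⁹ = t²⁰, (t¹¹)²⁰ = t¹⁰, (t¹¹)²¹ = e.
The smallest positive k with (t¹¹)ᵏ = e is 21.

Answer: 21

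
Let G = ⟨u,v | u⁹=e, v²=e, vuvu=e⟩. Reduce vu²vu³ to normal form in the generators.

Multiply left to right, reducing at each step:
  v · u² = u⁷v
  (u⁷v) · v = u⁷
  (u⁷) · u³ = u

Answer: u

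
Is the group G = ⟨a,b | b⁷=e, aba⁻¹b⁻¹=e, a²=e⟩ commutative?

Each pair of generators commutes: a·b = ab = b·a. Since the generators pairwise commute, every element of G commutes with every other, so G is abelian.

Answer: Yes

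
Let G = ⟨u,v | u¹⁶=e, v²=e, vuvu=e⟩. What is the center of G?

An element z ∈ Z(G) iff z commutes with every generator.
For example u⁸ is central: (u⁸)·u = u⁹ = u·(u⁸); (u⁸)·v = u⁸v = v·(u⁸).
Whereas u ∉ Z(G) since u·v = uv ≠ u¹⁵v = v·u.
Checking each of the 32 elements this way gives Z(G) = {e, u⁸}, of order 2.

Answer: {e, u⁸}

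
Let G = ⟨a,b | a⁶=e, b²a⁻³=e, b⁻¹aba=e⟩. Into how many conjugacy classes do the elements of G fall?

The conjugacy classes (representative and size) are:
  [e] (size 1), [a] (size 2), [a²] (size 2), [a³] (size 1), [ab⁻¹] (size 3), [a²b⁻¹] (size 3).
Class equation: 1 + 2 + 2 + 1 + 3 + 3 = 12 = |G|. So G has 6 conjugacy classes.

Answer: 6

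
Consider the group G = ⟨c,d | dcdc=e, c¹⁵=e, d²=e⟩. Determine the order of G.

Enumerate words in the generators, reducing via the relations: the distinct elements are
  {c, d, e, cd, c², c³, c⁴, c⁵, c⁶, c⁷, c⁸, c⁹, c²d, c³d, c¹², c¹³, c¹¹, c¹⁰, c¹⁴, c⁴d, c⁵d, c⁶d, c⁷d, c⁸d, c⁹d, c¹²d, c¹³d, c¹¹d, c¹⁰d, c¹⁴d}.
No further products give new elements, so |G| = 30.

Answer: 30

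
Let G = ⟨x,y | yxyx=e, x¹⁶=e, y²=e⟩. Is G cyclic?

Every cyclic group is abelian. But x·y = xy while y·x = x¹⁵y, so x·y ≠ y·x and G is not abelian. Hence G is not cyclic.

Answer: No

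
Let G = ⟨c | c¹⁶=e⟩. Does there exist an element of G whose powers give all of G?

|G| = 16. The element c has order 16 (its powers give 16 distinct elements), so ⟨c⟩ = G and G is cyclic.

Answer: Yes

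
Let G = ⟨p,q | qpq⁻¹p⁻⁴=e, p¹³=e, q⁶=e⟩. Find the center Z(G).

An element z ∈ Z(G) iff z commutes with every generator.
For example e is central: e·p = p = p·e; e·q = q = q·e.
Whereas p ∉ Z(G) since p·q = pq ≠ p⁴q = q·p.
Checking each of the 78 elements this way gives Z(G) = {e}, of order 1.

Answer: {e}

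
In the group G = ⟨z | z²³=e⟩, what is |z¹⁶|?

Compute successive powers until reaching e:
  (z¹⁶)¹ = z¹⁶, (z¹⁶)² = z⁹, (z¹⁶)³ = z², (z¹⁶)⁴ = z¹⁸, (z¹⁶)⁵ = z¹¹, (z¹⁶)⁶ = z⁴, (z¹⁶)⁷ = z²⁰, (z¹⁶)⁸ = z¹³, (z¹⁶)⁹ = z⁶, (z¹⁶)¹⁰ = z²², (z¹⁶)¹¹ = z¹⁵, (z¹⁶)¹² = z⁸, (z¹⁶)¹³ = z, (z¹⁶)¹⁴ = z¹⁷, (z¹⁶)¹⁵ = z¹⁰, (z¹⁶)¹⁶ = z³, (z¹⁶)¹⁷ = z¹⁹, (z¹⁶)¹⁸ = z¹², (z¹⁶)¹⁹ = z⁵, (z¹⁶)²⁰ = z²¹, (z¹⁶)²¹ = z¹⁴, (z¹⁶)²² = z⁷, (z¹⁶)²³ = e.
The smallest positive k with (z¹⁶)ᵏ = e is 23.

Answer: 23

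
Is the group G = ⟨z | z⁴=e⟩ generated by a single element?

|G| = 4. The element z has order 4 (its powers give 4 distinct elements), so ⟨z⟩ = G and G is cyclic.

Answer: Yes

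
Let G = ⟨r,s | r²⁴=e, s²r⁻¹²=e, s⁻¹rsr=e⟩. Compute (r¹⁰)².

Compute successive powers of (r¹⁰), reducing at each step:
  (r¹⁰)²: (r¹⁰) · r¹⁰ = r²⁰

Answer: r²⁰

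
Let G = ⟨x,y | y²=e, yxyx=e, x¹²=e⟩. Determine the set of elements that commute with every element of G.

An element z ∈ Z(G) iff z commutes with every generator.
For example x⁶ is central: (x⁶)·x = x⁷ = x·(x⁶); (x⁶)·y = x⁶y = y·(x⁶).
Whereas x ∉ Z(G) since x·y = xy ≠ x¹¹y = y·x.
Checking each of the 24 elements this way gives Z(G) = {e, x⁶}, of order 2.

Answer: {e, x⁶}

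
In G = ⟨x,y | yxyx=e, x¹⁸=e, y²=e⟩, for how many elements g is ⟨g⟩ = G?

⟨g⟩ = G would require ord(g) = |G| = 36, but the maximum element order in G is 18 < 36. So G is not cyclic and no single element generates it: the count is 0.

Answer: 0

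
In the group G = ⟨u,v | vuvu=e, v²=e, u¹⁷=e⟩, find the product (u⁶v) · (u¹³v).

Compute (u⁶v) · (u¹³v) by multiplying left to right and reducing via the relations at each step:
  (u⁶v) · u¹³ = u¹⁰v
  (u¹⁰v) · v = u¹⁰

Answer: u¹⁰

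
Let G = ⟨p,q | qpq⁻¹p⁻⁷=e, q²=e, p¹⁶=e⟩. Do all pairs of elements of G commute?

p·q = pq but q·p = p⁷q, so p·q ≠ q·p and G is not abelian.

Answer: No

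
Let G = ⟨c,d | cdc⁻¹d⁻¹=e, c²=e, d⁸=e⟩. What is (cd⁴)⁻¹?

The order of (cd⁴) is 2 (smallest k with (cd⁴)ᵏ = e), so (cd⁴)⁻¹ = (cd⁴)¹ = cd⁴.
Check: (cd⁴) · (cd⁴) → (cd⁴) · c = d⁴;   (d⁴) · d⁴ = e, giving e as required.

Answer: cd⁴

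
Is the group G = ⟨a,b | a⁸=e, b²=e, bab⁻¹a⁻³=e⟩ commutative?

a·b = ab but b·a = a³b, so a·b ≠ b·a and G is not abelian.

Answer: No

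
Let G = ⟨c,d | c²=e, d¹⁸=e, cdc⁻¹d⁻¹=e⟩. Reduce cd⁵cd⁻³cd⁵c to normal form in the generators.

Multiply left to right, reducing at each step:
  c · d⁵ = cd⁵
  (cd⁵) · c = d⁵
  (d⁵) · d⁻³ = d²
  (d²) · c = cd²
  (cd²) · d⁵ = cd⁷
  (cd⁷) · c = d⁷

Answer: d⁷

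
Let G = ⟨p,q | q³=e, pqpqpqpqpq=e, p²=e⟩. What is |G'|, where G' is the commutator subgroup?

G' = [G, G] is generated by all commutators. The generator-pair commutators are: [p, q] = pqpq².
The subgroup they normally generate is {e, p, q, q², pq, pqp, pqpq, pqpqp, q²pq²p, q²pq², q²p, pq², qp, qpq, qpqp, pq²pq²p, pq²pq², pq²p, q²pq, q²pqp, q²pqpq, qpq²pq², qpq²p, qpq², pqpq², pq²pq, pq²pqp, pq²pqpq, pqpq²pq², pqpq²p, q²pq²pq, pqpq²pq, pqpq²pqp, pqpq²pqpq, q²pq²pqpq², q²pq²pqp, q²pq²pqpq, q²pqpq²pq², q²pqpq²p, q²pqpq², qpqpq², qpq²pq, qpq²pqp, qpq²pqpq, qpqpq²pq², qpqpq²p, qpqpq²pq, pq²pqpq²pq², pq²pqpq²p, pq²pqpq², q²pqpq²pq, q²pqpq²pqp, qpq²pqpq²p, qpq²pqpq², pq²pqpq²pq, pq²pqpq²pqp, pqpq²pqpq²p, pqpq²pqpq², pqpq²pqpq²pq, qpq²pqpq²pq}, of order 60.
Check: |G/G'| = 60/60 = 1 is the order of the abelianisation.

Answer: 60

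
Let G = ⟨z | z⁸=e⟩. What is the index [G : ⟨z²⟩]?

First find ord(z²) by computing successive powers:
  (z²)¹ = z², (z²)² = z⁴, (z²)³ = z⁶, (z²)⁴ = e.
So |⟨z²⟩| = ord(z²) = 4. With |G| = 8, by Lagrange [G : ⟨z²⟩] = 8/4 = 2.

Answer: 2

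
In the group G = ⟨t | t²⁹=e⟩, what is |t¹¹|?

Compute successive powers until reaching e:
  (t¹¹)¹ = t¹¹, (t¹¹)² = t²², (t¹¹)³ = t⁴, (t¹¹)⁴ = t¹⁵, (t¹¹)⁵ = t²⁶, (t¹¹)⁶ = t⁸, (t¹¹)⁷ = t¹⁹, (t¹¹)⁸ = t, (t¹¹)⁹ = t¹², (t¹¹)¹⁰ = t²³, (t¹¹)¹¹ = t⁵, (t¹¹)¹² = t¹⁶, (t¹¹)¹³ = t²⁷, (t¹¹)¹⁴ = t⁹, (t¹¹)¹⁵ = t²⁰, (t¹¹)¹⁶ = t², (t¹¹)¹⁷ = t¹³, (t¹¹)¹⁸ = t²⁴, (t¹¹)¹⁹ = t⁶, (t¹¹)²⁰ = t¹⁷, (t¹¹)²¹ = t²⁸, (t¹¹)²² = t¹⁰, (t¹¹)²³ = t²¹, (t¹¹)²⁴ = t³, (t¹¹)²⁵ = t¹⁴, (t¹¹)²⁶ = t²⁵, (t¹¹)²⁷ = t⁷, (t¹¹)²⁸ = t¹⁸, (t¹¹)²⁹ = e.
The smallest positive k with (t¹¹)ᵏ = e is 29.

Answer: 29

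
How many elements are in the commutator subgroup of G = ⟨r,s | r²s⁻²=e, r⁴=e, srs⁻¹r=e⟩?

G' = [G, G] is generated by all commutators. The generator-pair commutators are: [r, s] = r².
The subgroup they normally generate is {e, r²}, of order 2.
Check: |G/G'| = 8/2 = 4 is the order of the abelianisation.

Answer: 2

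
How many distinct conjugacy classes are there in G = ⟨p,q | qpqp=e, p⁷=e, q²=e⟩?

The conjugacy classes (representative and size) are:
  [e] (size 1), [p⁶] (size 2), [p⁵] (size 2), [p⁴] (size 2), [pq] (size 7).
Class equation: 1 + 2 + 2 + 2 + 7 = 14 = |G|. So G has 5 conjugacy classes.

Answer: 5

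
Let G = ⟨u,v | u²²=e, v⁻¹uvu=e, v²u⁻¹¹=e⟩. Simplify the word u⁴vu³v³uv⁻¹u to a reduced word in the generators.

Multiply left to right, reducing at each step:
  (u⁴) · v = u⁴v
  (u⁴v) · u³ = uv
  (uv) · v³ = u
  u · u = u²
  (u²) · v⁻¹ = u²v⁻¹
  (u²v⁻¹) · u = uv⁻¹

Answer: uv⁻¹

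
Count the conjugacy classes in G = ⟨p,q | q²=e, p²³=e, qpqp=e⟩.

The conjugacy classes (representative and size) are:
  [e] (size 1), [p] (size 2), [p²¹] (size 2), [p²⁰] (size 2), [p⁴] (size 2), [p¹⁸] (size 2), [p⁶] (size 2), [p¹⁶] (size 2), [p⁸] (size 2), [p⁹] (size 2), [p¹⁰] (size 2), [p¹²] (size 2), [p¹⁸q] (size 23).
Class equation: 1 + 2 + 2 + 2 + 2 + 2 + 2 + 2 + 2 + 2 + 2 + 2 + 23 = 46 = |G|. So G has 13 conjugacy classes.

Answer: 13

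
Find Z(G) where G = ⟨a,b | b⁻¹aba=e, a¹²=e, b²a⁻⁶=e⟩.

An element z ∈ Z(G) iff z commutes with every generator.
For example a⁶ is central: (a⁶)·a = a⁷ = a·(a⁶); (a⁶)·b = b⁻¹ = b·(a⁶).
Whereas a ∉ Z(G) since a·b = ab ≠ a⁵b⁻¹ = b·a.
Checking each of the 24 elements this way gives Z(G) = {e, a⁶}, of order 2.

Answer: {e, a⁶}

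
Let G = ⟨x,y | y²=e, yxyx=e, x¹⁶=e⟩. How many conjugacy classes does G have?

The conjugacy classes (representative and size) are:
  [e] (size 1), [x¹⁵] (size 2), [x²] (size 2), [x³] (size 2), [x¹²] (size 2), [x⁵] (size 2), [x⁶] (size 2), [x⁷] (size 2), [x⁸] (size 1), [x²y] (size 8), [x¹⁵y] (size 8).
Class equation: 1 + 2 + 2 + 2 + 2 + 2 + 2 + 2 + 1 + 8 + 8 = 32 = |G|. So G has 11 conjugacy classes.

Answer: 11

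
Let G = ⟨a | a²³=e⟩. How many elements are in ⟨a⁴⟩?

|⟨a⁴⟩| equals the order of a⁴. Compute successive powers until reaching e:
  (a⁴)¹ = a⁴, (a⁴)² = a⁸, (a⁴)³ = a¹², (a⁴)⁴ = a¹⁶, (a⁴)⁵ = a²⁰, (a⁴)⁶ = a, (a⁴)⁷ = a⁵, (a⁴)⁸ = a⁹, (a⁴)⁹ = a¹³, (a⁴)¹⁰ = a¹⁷, (a⁴)¹¹ = a²¹, (a⁴)¹² = a², (a⁴)¹³ = a⁶, (a⁴)¹⁴ = a¹⁰, (a⁴)¹⁵ = a¹⁴, (a⁴)¹⁶ = a¹⁸, (a⁴)¹⁷ = a²², (a⁴)¹⁸ = a³, (a⁴)¹⁹ = a⁷, (a⁴)²⁰ = a¹¹, (a⁴)²¹ = a¹⁵, (a⁴)²² = a¹⁹, (a⁴)²³ = e.
The smallest positive k with (a⁴)ᵏ = e is 23, so |⟨a⁴⟩| = 23.

Answer: 23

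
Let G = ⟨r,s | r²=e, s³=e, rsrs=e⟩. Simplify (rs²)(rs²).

Compute (rs²) · (rs²) by multiplying left to right and reducing via the relations at each step:
  (rs²) · r = s
  s · s² = e

Answer: e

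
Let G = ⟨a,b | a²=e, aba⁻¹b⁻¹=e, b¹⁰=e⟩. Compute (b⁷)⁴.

Compute successive powers of (b⁷), reducing at each step:
  (b⁷)²: (b⁷) · b⁷ = b⁴
  (b⁷)³: (b⁴) · b⁷ = b
  (b⁷)⁴: b · b⁷ = b⁸

Answer: b⁸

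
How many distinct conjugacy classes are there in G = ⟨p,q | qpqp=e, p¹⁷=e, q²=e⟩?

The conjugacy classes (representative and size) are:
  [e] (size 1), [p¹⁶] (size 2), [p²] (size 2), [p³] (size 2), [p¹³] (size 2), [p¹²] (size 2), [p⁶] (size 2), [p¹⁰] (size 2), [p⁹] (size 2), [p⁷q] (size 17).
Class equation: 1 + 2 + 2 + 2 + 2 + 2 + 2 + 2 + 2 + 17 = 34 = |G|. So G has 10 conjugacy classes.

Answer: 10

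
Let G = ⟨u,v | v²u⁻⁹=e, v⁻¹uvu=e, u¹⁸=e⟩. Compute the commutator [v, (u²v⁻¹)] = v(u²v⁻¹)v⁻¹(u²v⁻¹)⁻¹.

[v, (u²v⁻¹)] = v·(u²v⁻¹)·v⁻¹·(u²v⁻¹)⁻¹.
  v · (u²v⁻¹) = u¹⁶
  (u¹⁶) · (v⁻¹) = u⁷v
  (u⁷v) · (u²v) = u¹⁴

Answer: u¹⁴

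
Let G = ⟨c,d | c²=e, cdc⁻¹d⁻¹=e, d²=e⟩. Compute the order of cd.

Compute successive powers until reaching e:
  (cd)¹ = cd, (cd)² = e.
The smallest positive k with (cd)ᵏ = e is 2.

Answer: 2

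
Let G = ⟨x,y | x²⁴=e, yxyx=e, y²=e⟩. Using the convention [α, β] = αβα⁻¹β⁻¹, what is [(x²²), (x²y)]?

[(x²²), (x²y)] = (x²²)·(x²y)·(x²²)⁻¹·(x²y)⁻¹.
  (x²²) · (x²y) = y
  y · (x²) = x²²y
  (x²²y) · (x²y) = x²⁰

Answer: x²⁰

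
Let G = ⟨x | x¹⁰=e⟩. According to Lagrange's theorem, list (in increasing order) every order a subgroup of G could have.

|G| = 10 = 2 · 5. By Lagrange's theorem the order of any subgroup divides 10; the divisors of 10 are 1, 2, 5, 10.

Answer: 1, 2, 5, 10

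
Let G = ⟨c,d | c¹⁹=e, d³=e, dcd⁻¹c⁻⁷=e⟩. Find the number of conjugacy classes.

The conjugacy classes (representative and size) are:
  [e] (size 1), [c¹¹] (size 3), [c¹⁴] (size 3), [c⁶] (size 3), [c¹⁷] (size 3), [c¹²] (size 3), [c¹⁰] (size 3), [c²d] (size 19), [c¹⁸d²] (size 19).
Class equation: 1 + 3 + 3 + 3 + 3 + 3 + 3 + 19 + 19 = 57 = |G|. So G has 9 conjugacy classes.

Answer: 9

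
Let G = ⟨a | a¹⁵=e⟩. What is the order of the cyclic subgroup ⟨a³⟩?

|⟨a³⟩| equals the order of a³. Compute successive powers until reaching e:
  (a³)¹ = a³, (a³)² = a⁶, (a³)³ = a⁹, (a³)⁴ = a¹², (a³)⁵ = e.
The smallest positive k with (a³)ᵏ = e is 5, so |⟨a³⟩| = 5.

Answer: 5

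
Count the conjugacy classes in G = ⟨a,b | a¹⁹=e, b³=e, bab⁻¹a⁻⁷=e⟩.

The conjugacy classes (representative and size) are:
  [e] (size 1), [a¹¹] (size 3), [a¹⁴] (size 3), [a⁶] (size 3), [a¹⁷] (size 3), [a¹²] (size 3), [a¹⁰] (size 3), [a²b] (size 19), [a¹⁸b²] (size 19).
Class equation: 1 + 3 + 3 + 3 + 3 + 3 + 3 + 19 + 19 = 57 = |G|. So G has 9 conjugacy classes.

Answer: 9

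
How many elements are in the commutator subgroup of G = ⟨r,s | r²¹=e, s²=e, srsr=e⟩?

G' = [G, G] is generated by all commutators. The generator-pair commutators are: [r, s] = r².
The subgroup they normally generate is {e, r, r², r³, r⁴, r⁵, r⁶, r⁷, r⁸, r⁹, r¹⁰, r¹¹, r¹², r¹³, r¹⁴, r¹⁵, r¹⁶, r¹⁷, r¹⁸, r¹⁹, r²⁰}, of order 21.
Check: |G/G'| = 42/21 = 2 is the order of the abelianisation.

Answer: 21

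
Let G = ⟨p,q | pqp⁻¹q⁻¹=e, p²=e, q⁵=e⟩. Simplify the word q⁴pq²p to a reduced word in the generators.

Multiply left to right, reducing at each step:
  (q⁴) · p = pq⁴
  (pq⁴) · q² = pq
  (pq) · p = q

Answer: q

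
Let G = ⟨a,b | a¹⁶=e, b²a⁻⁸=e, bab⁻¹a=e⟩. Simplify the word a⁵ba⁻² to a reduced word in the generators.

Multiply left to right, reducing at each step:
  (a⁵) · b = a⁵b
  (a⁵b) · a⁻² = a⁷b

Answer: a⁷b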